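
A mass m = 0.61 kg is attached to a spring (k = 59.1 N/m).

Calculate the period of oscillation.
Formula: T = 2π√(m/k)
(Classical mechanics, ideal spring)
T = 2π√(m/k) = 2π√(0.61/59.1) = 0.6383 s; f = 1/T = 1.567 Hz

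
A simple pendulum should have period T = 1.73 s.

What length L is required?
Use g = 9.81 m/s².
T = 2π√(L/g) → L = g(T/2π)² = 9.81×(1.73/2π)² = 0.7437 m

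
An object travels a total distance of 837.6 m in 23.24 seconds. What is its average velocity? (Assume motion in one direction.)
v_avg = Δd / Δt = 837.6 / 23.24 = 36.04 m/s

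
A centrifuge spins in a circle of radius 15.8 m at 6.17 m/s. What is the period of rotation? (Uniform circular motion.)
T = 2πr/v = 2π×15.8/6.17 = 16.09 s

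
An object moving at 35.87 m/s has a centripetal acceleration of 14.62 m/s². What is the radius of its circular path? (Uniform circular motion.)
r = v²/a_c = 35.87²/14.62 = 88.01 m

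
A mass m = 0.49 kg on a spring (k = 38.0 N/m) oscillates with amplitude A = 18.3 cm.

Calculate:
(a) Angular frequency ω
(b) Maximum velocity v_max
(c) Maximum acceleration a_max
ω = √(k/m) = √(38.0/0.49) = 8.806 rad/s
v_max = ωA = 8.806×0.183 = 1.612 m/s
a_max = ω²A = 8.806²×0.183 = 14.19 m/s²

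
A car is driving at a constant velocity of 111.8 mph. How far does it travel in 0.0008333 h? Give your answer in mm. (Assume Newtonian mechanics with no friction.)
d = vt (with unit conversion) = 149900.0 mm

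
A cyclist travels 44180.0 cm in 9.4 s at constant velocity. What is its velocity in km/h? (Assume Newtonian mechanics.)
v = d/t (with unit conversion) = 169.2 km/h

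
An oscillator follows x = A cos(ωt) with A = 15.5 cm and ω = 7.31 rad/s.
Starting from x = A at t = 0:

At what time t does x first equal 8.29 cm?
cos(ωt) = x/A = 8.29/15.5 = 0.5348
ωt = arccos(0.5348) = 1.006 rad
t = 1.006/7.31 = 0.1377 s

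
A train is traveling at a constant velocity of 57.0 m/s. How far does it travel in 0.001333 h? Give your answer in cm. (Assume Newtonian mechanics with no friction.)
d = vt (with unit conversion) = 27350.0 cm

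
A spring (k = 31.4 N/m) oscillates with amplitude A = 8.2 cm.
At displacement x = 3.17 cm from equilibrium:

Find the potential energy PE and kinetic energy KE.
E_total = ½kA² = ½×31.4×(0.082)² = 0.1056 J
PE = ½kx² = ½×31.4×(0.0317)² = 0.01578 J
KE = E_total − PE = 0.08979 J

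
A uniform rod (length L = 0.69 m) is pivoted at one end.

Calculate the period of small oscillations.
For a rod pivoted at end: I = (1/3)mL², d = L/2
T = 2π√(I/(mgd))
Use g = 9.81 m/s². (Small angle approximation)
I/m = (1/3)L² = 0.1587 m²; d = L/2 = 0.345 m
T = 2π√(I/(mgd)) = 2π√(0.1587/(9.81×0.345)) = 1.361 s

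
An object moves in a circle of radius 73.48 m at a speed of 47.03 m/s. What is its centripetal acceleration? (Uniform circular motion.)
a_c = v²/r = 47.03²/73.48 = 2211.82/73.48 = 30.1 m/s²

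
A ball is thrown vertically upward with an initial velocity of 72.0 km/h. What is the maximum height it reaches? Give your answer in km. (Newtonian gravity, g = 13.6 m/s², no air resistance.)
h_max = v₀²/(2g) (with unit conversion) = 0.01471 km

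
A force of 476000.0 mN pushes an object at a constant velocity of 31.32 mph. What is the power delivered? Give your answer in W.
P = Fv = 476 N × 14 m/s = 6665 W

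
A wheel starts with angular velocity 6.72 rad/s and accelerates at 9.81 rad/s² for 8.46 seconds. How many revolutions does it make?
θ = ω₀t + ½αt² = 6.72×8.46 + ½×9.81×8.46² = 407.91 rad
Revolutions = θ/(2π) = 407.91/(2π) = 64.92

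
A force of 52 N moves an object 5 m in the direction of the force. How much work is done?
W = Fd = 52×5 = 260.0 J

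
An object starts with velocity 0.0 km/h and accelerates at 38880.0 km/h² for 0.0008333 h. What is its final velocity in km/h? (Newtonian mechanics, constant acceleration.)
v = v₀ + at (with unit conversion) = 32.4 km/h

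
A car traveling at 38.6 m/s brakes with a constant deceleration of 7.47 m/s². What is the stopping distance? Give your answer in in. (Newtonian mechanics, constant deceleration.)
d = v₀² / (2a) (with unit conversion) = 3926.0 in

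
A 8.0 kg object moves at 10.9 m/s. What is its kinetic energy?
KE = ½mv² = ½×8.0×10.9² = 475.24 J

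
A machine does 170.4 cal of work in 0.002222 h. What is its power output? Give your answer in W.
P = W/t = 713 J / 7.999 s = 89.13 W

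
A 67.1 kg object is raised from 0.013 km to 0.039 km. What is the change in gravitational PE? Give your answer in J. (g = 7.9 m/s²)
ΔPE = mg(h₂ − h₁) = 67.1 kg × 7.9 m/s² × (39 − 13) m = 1.378e+04 J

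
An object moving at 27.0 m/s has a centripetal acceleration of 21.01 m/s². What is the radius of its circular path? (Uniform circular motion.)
r = v²/a_c = 27.0²/21.01 = 34.7 m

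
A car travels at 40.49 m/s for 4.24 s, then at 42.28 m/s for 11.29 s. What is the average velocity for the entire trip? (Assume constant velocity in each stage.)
d₁ = v₁t₁ = 40.49 × 4.24 = 171.678 m
d₂ = v₂t₂ = 42.28 × 11.29 = 477.341 m
d_total = 649.02 m, t_total = 15.53 s
v_avg = d_total/t_total = 649.02/15.53 = 41.79 m/s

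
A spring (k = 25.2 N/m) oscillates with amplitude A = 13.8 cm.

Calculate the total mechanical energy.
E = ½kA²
E = ½kA² = ½×25.2×(0.138)² = 0.24 J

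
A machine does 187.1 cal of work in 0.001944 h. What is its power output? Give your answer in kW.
P = W/t = 782.8 J / 6.998 s = 111.9 W = 0.1119 kW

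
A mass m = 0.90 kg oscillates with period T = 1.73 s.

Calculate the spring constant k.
T = 2π√(m/k) → k = m(2π/T)² = 0.9×(2π/1.73)² = 11.87 N/m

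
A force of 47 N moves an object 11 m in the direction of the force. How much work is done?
W = Fd = 47×11 = 517.0 J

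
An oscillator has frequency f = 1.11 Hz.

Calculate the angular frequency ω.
ω = 2πf = 2π×1.11 = 6.974 rad/s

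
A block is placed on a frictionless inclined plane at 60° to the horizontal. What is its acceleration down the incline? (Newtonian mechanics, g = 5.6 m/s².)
a = g sin(θ) = 5.6 × sin(60°) = 5.6 × 0.866 = 4.85 m/s²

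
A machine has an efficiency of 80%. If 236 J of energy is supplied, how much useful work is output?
W_out = η × W_in = 0.8 × 236 = 188.8 J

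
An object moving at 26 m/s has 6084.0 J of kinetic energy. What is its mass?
KE = ½mv² → m = 2KE/v² = 2×6084.0/26² = 18.0 kg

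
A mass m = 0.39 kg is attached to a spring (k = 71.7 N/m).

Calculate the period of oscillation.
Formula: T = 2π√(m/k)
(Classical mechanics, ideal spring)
T = 2π√(m/k) = 2π√(0.39/71.7) = 0.4634 s; f = 1/T = 2.158 Hz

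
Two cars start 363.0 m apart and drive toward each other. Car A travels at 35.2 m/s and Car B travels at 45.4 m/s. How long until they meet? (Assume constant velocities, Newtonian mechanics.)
Combined speed: v_combined = 35.2 + 45.4 = 80.6 m/s
Time to meet: t = d/80.6 = 363.0/80.6 = 4.5 s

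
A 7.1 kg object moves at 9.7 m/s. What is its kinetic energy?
KE = ½mv² = ½×7.1×9.7² = 334.0195 J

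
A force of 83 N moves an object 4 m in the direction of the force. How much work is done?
W = Fd = 83×4 = 332.0 J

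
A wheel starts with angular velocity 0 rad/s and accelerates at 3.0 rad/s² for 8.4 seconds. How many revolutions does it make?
θ = ω₀t + ½αt² = 0×8.4 + ½×3.0×8.4² = 105.84 rad
Revolutions = θ/(2π) = 105.84/(2π) = 16.84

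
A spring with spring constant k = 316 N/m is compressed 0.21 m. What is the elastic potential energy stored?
PE = ½kx² = ½×316×0.21² = 6.968 J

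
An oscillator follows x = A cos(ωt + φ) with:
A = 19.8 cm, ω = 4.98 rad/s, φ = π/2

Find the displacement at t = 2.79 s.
x = A cos(ωt + φ) = 19.8×cos(4.98×2.79 + π/2) = -19.22 cm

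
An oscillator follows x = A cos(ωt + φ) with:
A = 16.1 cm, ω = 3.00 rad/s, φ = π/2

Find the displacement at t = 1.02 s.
x = A cos(ωt + φ) = 16.1×cos(3.0×1.02 + π/2) = -1.312 cm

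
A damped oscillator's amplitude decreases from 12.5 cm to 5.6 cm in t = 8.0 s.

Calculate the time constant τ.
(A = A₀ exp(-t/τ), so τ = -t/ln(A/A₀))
A/A₀ = 5.6/12.5 = 0.448; ln(A/A₀) = -0.803
τ = −t/ln(A/A₀) = −8.0/-0.803 = 9.963 s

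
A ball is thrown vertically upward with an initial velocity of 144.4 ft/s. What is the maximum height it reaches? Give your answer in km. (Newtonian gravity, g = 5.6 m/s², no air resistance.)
h_max = v₀²/(2g) (with unit conversion) = 0.173 km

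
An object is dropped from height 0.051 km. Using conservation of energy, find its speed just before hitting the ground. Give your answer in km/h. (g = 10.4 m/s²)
mgh = ½mv² → v = √(2gh) = √(2×10.4×51) = 32.57 m/s = 117.3 km/h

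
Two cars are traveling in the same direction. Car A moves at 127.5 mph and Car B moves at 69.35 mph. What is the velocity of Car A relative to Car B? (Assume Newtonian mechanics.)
v_rel = v_A - v_B = 127.5 - 69.35 = 58.15 mph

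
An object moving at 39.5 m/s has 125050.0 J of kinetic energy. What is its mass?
KE = ½mv² → m = 2KE/v² = 2×125050.0/39.5² = 160.3 kg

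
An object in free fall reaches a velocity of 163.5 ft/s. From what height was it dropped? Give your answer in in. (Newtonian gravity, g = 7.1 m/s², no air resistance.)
h = v²/(2g) (with unit conversion) = 6886.0 in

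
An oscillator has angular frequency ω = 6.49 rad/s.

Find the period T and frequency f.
T = 2π/ω = 2π/6.49 = 0.9681 s; f = ω/2π = 1.033 Hz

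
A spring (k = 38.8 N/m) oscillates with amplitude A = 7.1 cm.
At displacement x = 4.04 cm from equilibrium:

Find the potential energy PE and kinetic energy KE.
E_total = ½kA² = ½×38.8×(0.071)² = 0.0978 J
PE = ½kx² = ½×38.8×(0.0404)² = 0.03166 J
KE = E_total − PE = 0.06613 J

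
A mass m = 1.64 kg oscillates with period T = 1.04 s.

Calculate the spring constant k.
T = 2π√(m/k) → k = m(2π/T)² = 1.64×(2π/1.04)² = 59.86 N/m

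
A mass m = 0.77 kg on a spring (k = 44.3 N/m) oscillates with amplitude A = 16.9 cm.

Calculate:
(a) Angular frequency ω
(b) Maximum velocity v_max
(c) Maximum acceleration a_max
ω = √(k/m) = √(44.3/0.77) = 7.585 rad/s
v_max = ωA = 7.585×0.169 = 1.282 m/s
a_max = ω²A = 7.585²×0.169 = 9.723 m/s²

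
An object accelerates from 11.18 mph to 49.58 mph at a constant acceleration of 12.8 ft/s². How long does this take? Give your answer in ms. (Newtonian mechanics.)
t = (v - v₀)/a (with unit conversion) = 4400.0 ms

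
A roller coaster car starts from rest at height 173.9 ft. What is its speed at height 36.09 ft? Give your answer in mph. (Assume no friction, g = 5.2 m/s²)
mgh₁ = ½mv₂² + mgh₂ → v₂ = √(2g(h₁−h₂)) = √(2×5.2×(53−11)) = 20.9 m/s = 46.75 mph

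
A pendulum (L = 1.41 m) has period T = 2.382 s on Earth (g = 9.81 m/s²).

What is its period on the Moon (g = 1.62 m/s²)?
T = 2π√(L/g), so T_moon/T_earth = √(g_earth/g_moon)
T_moon = 2π√(1.41/1.62) = 5.862 s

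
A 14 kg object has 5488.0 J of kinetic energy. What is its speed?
KE = ½mv² → v = √(2KE/m) = √(2×5488.0/14) = 28.0 m/s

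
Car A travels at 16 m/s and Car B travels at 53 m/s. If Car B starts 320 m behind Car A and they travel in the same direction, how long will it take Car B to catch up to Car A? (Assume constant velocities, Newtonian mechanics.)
Relative speed: v_rel = 53 - 16 = 37 m/s
Time to catch: t = d₀/v_rel = 320/37 = 8.65 s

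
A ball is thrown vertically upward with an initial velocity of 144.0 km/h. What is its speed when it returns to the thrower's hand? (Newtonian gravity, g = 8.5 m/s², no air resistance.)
By conservation of energy, the ball returns at the same speed = 144.0 km/h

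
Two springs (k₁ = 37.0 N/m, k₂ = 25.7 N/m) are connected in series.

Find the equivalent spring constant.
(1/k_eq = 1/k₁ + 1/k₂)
1/k_eq = 1/37.0 + 1/25.7 = 0.065938; k_eq = 15.17 N/m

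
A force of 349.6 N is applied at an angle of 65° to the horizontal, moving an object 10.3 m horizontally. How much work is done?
W = Fd cosθ = 349.6×10.3×cos(65°) = 1521.8 J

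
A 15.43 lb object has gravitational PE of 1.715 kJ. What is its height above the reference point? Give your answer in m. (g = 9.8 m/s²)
PE = mgh → h = PE/(mg) = 1715 J / (6.999 kg × 9.8 m/s²) = 25 m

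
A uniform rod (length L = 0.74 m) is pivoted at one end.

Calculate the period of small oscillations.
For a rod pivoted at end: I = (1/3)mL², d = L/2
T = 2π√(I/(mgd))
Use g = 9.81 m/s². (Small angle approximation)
I/m = (1/3)L² = 0.1825 m²; d = L/2 = 0.37 m
T = 2π√(I/(mgd)) = 2π√(0.1825/(9.81×0.37)) = 1.409 s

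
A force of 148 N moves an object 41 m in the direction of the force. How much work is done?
W = Fd = 148×41 = 6068.0 J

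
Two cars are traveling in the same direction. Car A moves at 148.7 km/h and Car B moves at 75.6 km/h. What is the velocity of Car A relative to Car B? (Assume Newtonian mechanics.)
v_rel = v_A - v_B = 148.7 - 75.6 = 73.1 km/h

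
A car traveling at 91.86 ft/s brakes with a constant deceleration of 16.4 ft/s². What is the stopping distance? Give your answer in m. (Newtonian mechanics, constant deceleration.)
d = v₀² / (2a) (with unit conversion) = 78.41 m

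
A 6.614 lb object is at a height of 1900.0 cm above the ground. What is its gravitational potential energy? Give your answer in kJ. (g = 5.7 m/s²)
PE = mgh = 3 kg × 5.7 m/s² × 19 m = 324.9 J = 0.3249 kJ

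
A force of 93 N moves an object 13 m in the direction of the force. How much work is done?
W = Fd = 93×13 = 1209.0 J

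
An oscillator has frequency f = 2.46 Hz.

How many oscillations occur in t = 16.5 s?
n = f×t = 2.46×16.5 = 40.59 oscillations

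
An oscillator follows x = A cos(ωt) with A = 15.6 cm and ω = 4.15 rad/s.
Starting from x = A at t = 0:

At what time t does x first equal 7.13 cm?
cos(ωt) = x/A = 7.13/15.6 = 0.4571
ωt = arccos(0.4571) = 1.096 rad
t = 1.096/4.15 = 0.2641 s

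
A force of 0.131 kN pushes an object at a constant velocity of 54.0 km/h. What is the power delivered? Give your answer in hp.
P = Fv = 131 N × 15 m/s = 1965 W = 2.635 hp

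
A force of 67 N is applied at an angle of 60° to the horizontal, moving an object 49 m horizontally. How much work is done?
W = Fd cosθ = 67×49×cos(60°) = 1641.5 J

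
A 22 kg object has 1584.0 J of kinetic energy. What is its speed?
KE = ½mv² → v = √(2KE/m) = √(2×1584.0/22) = 12.0 m/s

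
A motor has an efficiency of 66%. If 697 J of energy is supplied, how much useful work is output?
W_out = η × W_in = 0.66 × 697 = 460.02 J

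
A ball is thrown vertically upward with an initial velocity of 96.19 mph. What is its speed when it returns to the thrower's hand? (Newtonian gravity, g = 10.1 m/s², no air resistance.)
By conservation of energy, the ball returns at the same speed = 96.19 mph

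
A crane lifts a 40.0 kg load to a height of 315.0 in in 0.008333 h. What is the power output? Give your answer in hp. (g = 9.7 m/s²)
W = mgh = 40×9.7×8.001 = 3104 J
P = W/t = 3104/30 = 103.5 W = 0.1388 hp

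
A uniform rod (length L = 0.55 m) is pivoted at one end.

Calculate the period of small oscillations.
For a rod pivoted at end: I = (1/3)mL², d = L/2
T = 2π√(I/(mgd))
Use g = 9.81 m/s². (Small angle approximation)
I/m = (1/3)L² = 0.1008 m²; d = L/2 = 0.275 m
T = 2π√(I/(mgd)) = 2π√(0.1008/(9.81×0.275)) = 1.215 s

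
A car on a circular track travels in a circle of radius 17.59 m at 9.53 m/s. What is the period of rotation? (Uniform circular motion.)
T = 2πr/v = 2π×17.59/9.53 = 11.6 s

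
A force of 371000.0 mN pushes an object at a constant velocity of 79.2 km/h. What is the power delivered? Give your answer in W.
P = Fv = 371 N × 22 m/s = 8162 W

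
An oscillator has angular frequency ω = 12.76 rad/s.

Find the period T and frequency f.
T = 2π/ω = 2π/12.76 = 0.4924 s; f = ω/2π = 2.031 Hz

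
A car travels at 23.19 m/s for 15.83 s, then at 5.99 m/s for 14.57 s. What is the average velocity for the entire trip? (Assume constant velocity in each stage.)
d₁ = v₁t₁ = 23.19 × 15.83 = 367.098 m
d₂ = v₂t₂ = 5.99 × 14.57 = 87.2743 m
d_total = 454.37 m, t_total = 30.4 s
v_avg = d_total/t_total = 454.37/30.4 = 14.95 m/s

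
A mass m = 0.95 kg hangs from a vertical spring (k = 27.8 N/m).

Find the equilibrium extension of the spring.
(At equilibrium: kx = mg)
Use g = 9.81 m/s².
x_eq = mg/k = 0.95×9.81/27.8 = 0.3352 m = 33.52 cm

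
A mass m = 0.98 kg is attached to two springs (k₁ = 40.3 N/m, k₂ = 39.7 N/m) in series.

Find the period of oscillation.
k_eq = k₁k₂/(k₁+k₂) = 20 N/m
T = 2π√(m/k_eq) = 2π√(0.98/20) = 1.391 s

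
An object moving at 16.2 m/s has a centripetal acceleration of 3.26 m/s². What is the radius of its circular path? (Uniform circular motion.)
r = v²/a_c = 16.2²/3.26 = 80.5 m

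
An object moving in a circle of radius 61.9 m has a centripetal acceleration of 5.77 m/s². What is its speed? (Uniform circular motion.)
v = √(a_c × r) = √(5.77 × 61.9) = 18.9 m/s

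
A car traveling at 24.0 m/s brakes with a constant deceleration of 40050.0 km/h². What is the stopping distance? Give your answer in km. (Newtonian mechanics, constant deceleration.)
d = v₀² / (2a) (with unit conversion) = 0.0932 km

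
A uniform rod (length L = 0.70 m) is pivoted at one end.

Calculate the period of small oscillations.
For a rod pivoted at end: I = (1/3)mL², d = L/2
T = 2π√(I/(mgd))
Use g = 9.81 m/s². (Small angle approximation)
I/m = (1/3)L² = 0.1633 m²; d = L/2 = 0.35 m
T = 2π√(I/(mgd)) = 2π√(0.1633/(9.81×0.35)) = 1.37 s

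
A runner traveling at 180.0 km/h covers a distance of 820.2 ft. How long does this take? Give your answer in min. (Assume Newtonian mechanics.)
t = d/v (with unit conversion) = 0.08333 min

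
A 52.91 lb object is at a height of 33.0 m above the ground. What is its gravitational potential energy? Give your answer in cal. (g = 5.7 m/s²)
PE = mgh = 24 kg × 5.7 m/s² × 33 m = 4514 J = 1079.0 cal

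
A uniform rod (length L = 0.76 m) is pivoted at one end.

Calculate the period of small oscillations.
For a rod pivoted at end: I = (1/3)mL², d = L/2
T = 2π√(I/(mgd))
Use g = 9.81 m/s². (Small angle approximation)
I/m = (1/3)L² = 0.1925 m²; d = L/2 = 0.38 m
T = 2π√(I/(mgd)) = 2π√(0.1925/(9.81×0.38)) = 1.428 s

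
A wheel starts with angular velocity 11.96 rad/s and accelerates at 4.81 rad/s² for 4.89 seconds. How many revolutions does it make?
θ = ω₀t + ½αt² = 11.96×4.89 + ½×4.81×4.89² = 115.99 rad
Revolutions = θ/(2π) = 115.99/(2π) = 18.46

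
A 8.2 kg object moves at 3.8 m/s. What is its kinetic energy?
KE = ½mv² = ½×8.2×3.8² = 59.204 J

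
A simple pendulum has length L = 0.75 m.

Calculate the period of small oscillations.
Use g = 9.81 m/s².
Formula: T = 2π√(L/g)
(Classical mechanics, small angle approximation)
T = 2π√(L/g) = 2π√(0.75/9.81) = 1.737 s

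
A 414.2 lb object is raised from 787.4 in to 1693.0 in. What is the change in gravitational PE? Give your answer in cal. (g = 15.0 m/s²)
ΔPE = mg(h₂ − h₁) = 187.9 kg × 15.0 m/s² × (43 − 20) m = 6.482e+04 J = 15490.0 cal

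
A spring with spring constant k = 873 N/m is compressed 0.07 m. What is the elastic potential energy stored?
PE = ½kx² = ½×873×0.07² = 2.139 J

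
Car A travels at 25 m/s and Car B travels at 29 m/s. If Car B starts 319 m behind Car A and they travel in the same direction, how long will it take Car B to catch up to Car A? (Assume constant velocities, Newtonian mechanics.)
Relative speed: v_rel = 29 - 25 = 4 m/s
Time to catch: t = d₀/v_rel = 319/4 = 79.75 s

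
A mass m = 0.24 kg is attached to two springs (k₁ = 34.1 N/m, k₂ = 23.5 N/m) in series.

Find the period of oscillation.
k_eq = k₁k₂/(k₁+k₂) = 13.91 N/m
T = 2π√(m/k_eq) = 2π√(0.24/13.91) = 0.8253 s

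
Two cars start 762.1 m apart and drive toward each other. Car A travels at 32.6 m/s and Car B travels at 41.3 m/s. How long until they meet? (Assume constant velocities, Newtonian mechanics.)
Combined speed: v_combined = 32.6 + 41.3 = 73.9 m/s
Time to meet: t = d/73.9 = 762.1/73.9 = 10.31 s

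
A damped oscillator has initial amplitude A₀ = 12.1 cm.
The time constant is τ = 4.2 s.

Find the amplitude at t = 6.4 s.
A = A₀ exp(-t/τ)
A = A₀ exp(−t/τ) = 12.1×exp(−6.4/4.2) = 2.636 cm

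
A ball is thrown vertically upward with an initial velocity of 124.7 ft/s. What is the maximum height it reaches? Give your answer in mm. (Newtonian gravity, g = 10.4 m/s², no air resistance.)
h_max = v₀²/(2g) (with unit conversion) = 69450.0 mm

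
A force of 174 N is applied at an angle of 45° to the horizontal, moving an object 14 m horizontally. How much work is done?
W = Fd cosθ = 174×14×cos(45°) = 1722.5 J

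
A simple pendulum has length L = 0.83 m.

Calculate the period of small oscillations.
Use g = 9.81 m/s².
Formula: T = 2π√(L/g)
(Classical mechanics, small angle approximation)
T = 2π√(L/g) = 2π√(0.83/9.81) = 1.828 s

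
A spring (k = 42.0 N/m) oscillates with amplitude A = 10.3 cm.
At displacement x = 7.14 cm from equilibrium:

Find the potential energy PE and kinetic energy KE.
E_total = ½kA² = ½×42.0×(0.103)² = 0.2228 J
PE = ½kx² = ½×42.0×(0.0714)² = 0.1071 J
KE = E_total − PE = 0.1157 J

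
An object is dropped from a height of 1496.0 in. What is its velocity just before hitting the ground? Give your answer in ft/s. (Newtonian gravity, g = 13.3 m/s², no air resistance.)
v = √(2gh) (with unit conversion) = 104.3 ft/s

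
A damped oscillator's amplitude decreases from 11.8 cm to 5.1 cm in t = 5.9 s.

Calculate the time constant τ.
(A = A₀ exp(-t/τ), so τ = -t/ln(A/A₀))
A/A₀ = 5.1/11.8 = 0.4322; ln(A/A₀) = -0.8389
τ = −t/ln(A/A₀) = −5.9/-0.8389 = 7.033 s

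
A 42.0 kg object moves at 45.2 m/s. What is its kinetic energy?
KE = ½mv² = ½×42.0×45.2² = 42903.84 J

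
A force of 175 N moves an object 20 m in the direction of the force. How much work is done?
W = Fd = 175×20 = 3500.0 J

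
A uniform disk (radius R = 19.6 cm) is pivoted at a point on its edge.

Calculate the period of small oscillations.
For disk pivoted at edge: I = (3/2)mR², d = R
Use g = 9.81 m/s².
I/m = (3/2)R² = 0.05762 m²; d = R = 0.196 m
T = 2π√((3/2)R²/(gR)) = 2π√(3R/(2g)) = 1.088 s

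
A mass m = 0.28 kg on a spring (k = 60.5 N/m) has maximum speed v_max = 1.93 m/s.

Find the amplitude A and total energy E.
½mv²_max = ½kA² → A = v_max√(m/k) = 1.93×√(0.28/60.5) = 0.1313 m = 13.13 cm
E = ½mv²_max = ½×0.28×1.93² = 0.5215 J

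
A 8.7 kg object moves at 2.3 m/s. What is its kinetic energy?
KE = ½mv² = ½×8.7×2.3² = 23.0115 J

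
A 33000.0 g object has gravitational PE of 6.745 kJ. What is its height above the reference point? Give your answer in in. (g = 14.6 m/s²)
PE = mgh → h = PE/(mg) = 6745 J / (33 kg × 14.6 m/s²) = 14 m = 551.2 in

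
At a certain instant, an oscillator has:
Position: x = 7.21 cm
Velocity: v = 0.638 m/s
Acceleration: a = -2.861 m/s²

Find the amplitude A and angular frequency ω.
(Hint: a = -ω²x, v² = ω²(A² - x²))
a = −ω²x → ω = √(|a|/x) = √(2.861/0.0721) = 6.299 rad/s
v² = ω²(A² − x²) → A = √(x² + v²/ω²) = √(0.0721² + 0.638²/6.299²) = 0.1243 m = 12.43 cm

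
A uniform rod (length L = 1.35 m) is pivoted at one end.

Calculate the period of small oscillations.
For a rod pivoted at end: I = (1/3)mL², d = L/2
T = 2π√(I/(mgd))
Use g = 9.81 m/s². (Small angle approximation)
I/m = (1/3)L² = 0.6075 m²; d = L/2 = 0.675 m
T = 2π√(I/(mgd)) = 2π√(0.6075/(9.81×0.675)) = 1.903 s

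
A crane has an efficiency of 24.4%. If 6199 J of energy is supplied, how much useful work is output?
W_out = η × W_in = 0.244 × 6199 = 1512.6 J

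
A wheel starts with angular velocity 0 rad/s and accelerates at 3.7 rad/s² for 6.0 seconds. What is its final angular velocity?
ω = ω₀ + αt = 0 + 3.7 × 6.0 = 22.2 rad/s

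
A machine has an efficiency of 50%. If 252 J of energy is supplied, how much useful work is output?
W_out = η × W_in = 0.5 × 252 = 126.0 J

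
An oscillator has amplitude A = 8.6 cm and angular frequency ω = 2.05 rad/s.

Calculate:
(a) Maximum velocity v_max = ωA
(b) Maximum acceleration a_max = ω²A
v_max = ωA = 2.05×0.086 = 0.1763 m/s
a_max = ω²A = 2.05²×0.086 = 0.3614 m/s²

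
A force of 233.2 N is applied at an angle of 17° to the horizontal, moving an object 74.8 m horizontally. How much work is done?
W = Fd cosθ = 233.2×74.8×cos(17°) = 16681.0 J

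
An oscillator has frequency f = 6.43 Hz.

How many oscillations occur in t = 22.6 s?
n = f×t = 6.43×22.6 = 145.3 oscillations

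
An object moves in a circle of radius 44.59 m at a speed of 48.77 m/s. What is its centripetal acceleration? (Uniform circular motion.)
a_c = v²/r = 48.77²/44.59 = 2378.51/44.59 = 53.34 m/s²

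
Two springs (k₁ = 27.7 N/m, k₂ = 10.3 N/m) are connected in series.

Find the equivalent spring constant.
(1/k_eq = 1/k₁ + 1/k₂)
1/k_eq = 1/27.7 + 1/10.3 = 0.13319; k_eq = 7.508 N/m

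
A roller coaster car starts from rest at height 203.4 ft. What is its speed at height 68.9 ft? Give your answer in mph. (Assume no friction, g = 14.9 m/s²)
mgh₁ = ½mv₂² + mgh₂ → v₂ = √(2g(h₁−h₂)) = √(2×14.9×(62−21)) = 34.95 m/s = 78.19 mph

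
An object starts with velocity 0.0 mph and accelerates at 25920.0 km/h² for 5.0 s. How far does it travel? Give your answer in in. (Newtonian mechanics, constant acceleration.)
d = v₀t + ½at² (with unit conversion) = 984.3 in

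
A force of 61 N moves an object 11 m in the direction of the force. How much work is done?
W = Fd = 61×11 = 671.0 J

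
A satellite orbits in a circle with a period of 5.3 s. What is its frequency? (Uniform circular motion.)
f = 1/T = 1/5.3 = 0.1887 Hz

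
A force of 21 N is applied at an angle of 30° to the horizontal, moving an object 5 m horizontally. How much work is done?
W = Fd cosθ = 21×5×cos(30°) = 90.933 J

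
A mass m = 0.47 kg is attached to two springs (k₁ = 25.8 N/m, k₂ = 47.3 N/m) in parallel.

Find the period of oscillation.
k_eq = k₁+k₂ = 73.1 N/m
T = 2π√(m/k_eq) = 2π√(0.47/73.1) = 0.5038 s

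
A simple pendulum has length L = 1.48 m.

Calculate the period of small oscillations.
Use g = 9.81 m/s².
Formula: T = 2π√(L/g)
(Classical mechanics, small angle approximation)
T = 2π√(L/g) = 2π√(1.48/9.81) = 2.44 s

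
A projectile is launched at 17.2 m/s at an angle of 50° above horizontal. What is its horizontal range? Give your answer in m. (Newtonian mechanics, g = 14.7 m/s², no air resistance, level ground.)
R = v₀² sin(2θ) / g = 19.82 m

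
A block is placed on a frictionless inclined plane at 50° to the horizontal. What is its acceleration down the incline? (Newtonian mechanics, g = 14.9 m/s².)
a = g sin(θ) = 14.9 × sin(50°) = 14.9 × 0.766 = 11.41 m/s²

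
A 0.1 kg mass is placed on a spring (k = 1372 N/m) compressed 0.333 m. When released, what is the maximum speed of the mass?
½kx² = ½mv² → v = x√(k/m) = 0.333×√(1372/0.1) = 39.01 m/s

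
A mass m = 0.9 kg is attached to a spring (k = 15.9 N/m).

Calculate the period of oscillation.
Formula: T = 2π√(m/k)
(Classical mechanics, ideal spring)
T = 2π√(m/k) = 2π√(0.9/15.9) = 1.495 s; f = 1/T = 0.669 Hz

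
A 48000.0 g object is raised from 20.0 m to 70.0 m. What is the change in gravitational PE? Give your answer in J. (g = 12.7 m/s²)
ΔPE = mg(h₂ − h₁) = 48 kg × 12.7 m/s² × (70 − 20) m = 3.048e+04 J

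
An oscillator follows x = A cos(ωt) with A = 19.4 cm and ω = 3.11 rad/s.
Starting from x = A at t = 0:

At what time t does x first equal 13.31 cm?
cos(ωt) = x/A = 13.31/19.4 = 0.6861
ωt = arccos(0.6861) = 0.8147 rad
t = 0.8147/3.11 = 0.262 s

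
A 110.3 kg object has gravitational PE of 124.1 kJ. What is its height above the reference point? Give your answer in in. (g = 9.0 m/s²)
PE = mgh → h = PE/(mg) = 1.241e+05 J / (110.3 kg × 9.0 m/s²) = 125 m = 4922.0 in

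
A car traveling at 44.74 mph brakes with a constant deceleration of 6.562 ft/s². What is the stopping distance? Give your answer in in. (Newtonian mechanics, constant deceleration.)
d = v₀² / (2a) (with unit conversion) = 3937.0 in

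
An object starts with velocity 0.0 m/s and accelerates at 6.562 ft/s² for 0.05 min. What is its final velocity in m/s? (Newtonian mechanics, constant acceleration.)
v = v₀ + at (with unit conversion) = 6.0 m/s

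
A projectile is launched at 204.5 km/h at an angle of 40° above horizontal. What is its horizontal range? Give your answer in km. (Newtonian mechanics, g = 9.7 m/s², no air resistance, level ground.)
R = v₀² sin(2θ) / g (with unit conversion) = 0.3276 km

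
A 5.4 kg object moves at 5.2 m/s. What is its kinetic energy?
KE = ½mv² = ½×5.4×5.2² = 73.008 J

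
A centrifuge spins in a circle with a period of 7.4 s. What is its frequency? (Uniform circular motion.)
f = 1/T = 1/7.4 = 0.1351 Hz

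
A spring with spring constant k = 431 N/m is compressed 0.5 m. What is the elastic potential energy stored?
PE = ½kx² = ½×431×0.5² = 53.88 J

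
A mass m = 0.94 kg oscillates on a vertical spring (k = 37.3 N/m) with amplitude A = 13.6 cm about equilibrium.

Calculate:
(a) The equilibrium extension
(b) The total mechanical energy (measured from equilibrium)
x_eq = mg/k = 0.94×9.81/37.3 = 0.2472 m = 24.72 cm
E = ½kA² = ½×37.3×(0.136)² = 0.345 J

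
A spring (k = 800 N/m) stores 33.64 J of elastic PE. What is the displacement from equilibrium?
PE = ½kx² → x = √(2PE/k) = √(2×33.64/800) = 0.29 m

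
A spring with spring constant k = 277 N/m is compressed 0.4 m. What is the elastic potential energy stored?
PE = ½kx² = ½×277×0.4² = 22.16 J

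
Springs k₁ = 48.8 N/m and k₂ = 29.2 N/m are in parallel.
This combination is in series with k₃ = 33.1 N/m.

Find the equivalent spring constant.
k₁₂ = k₁ + k₂ = 78 N/m (parallel)
1/k_eq = 1/k₁₂ + 1/k₃ → k_eq = 23.24 N/m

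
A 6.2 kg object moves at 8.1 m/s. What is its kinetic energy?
KE = ½mv² = ½×6.2×8.1² = 203.391 J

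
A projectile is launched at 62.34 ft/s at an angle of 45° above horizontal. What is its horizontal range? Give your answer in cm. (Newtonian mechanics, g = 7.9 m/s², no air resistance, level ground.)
R = v₀² sin(2θ) / g (with unit conversion) = 4570.0 cm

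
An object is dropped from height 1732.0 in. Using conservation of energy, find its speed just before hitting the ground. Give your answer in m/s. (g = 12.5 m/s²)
mgh = ½mv² → v = √(2gh) = √(2×12.5×43.99) = 33.16 m/s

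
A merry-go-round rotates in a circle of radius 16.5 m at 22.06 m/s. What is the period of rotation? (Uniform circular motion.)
T = 2πr/v = 2π×16.5/22.06 = 4.7 s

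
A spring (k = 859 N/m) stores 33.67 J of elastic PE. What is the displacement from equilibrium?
PE = ½kx² → x = √(2PE/k) = √(2×33.67/859) = 0.28 m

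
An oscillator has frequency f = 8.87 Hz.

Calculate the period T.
T = 1/f = 1/8.87 = 0.1127 s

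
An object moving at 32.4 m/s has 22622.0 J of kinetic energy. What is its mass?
KE = ½mv² → m = 2KE/v² = 2×22622.0/32.4² = 43.1 kg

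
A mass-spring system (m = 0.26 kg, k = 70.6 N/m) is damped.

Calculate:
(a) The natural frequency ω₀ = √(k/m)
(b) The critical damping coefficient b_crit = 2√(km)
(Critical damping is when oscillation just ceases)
ω₀ = √(k/m) = √(70.6/0.26) = 16.48 rad/s
b_crit = 2√(km) = 2√(70.6×0.26) = 8.569 kg/s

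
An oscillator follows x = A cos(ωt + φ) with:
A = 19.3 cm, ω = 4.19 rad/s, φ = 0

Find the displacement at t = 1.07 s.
x = A cos(ωt + φ) = 19.3×cos(4.19×1.07 + 0) = -4.383 cm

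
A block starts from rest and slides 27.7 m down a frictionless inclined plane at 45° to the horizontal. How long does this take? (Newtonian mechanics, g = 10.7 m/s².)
a = g sin(θ) = 10.7 × sin(45°) = 7.57 m/s²
t = √(2d/a) = √(2 × 27.7 / 7.57) = 2.71 s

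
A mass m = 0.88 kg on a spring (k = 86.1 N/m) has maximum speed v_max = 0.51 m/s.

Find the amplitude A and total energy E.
½mv²_max = ½kA² → A = v_max√(m/k) = 0.51×√(0.88/86.1) = 0.05156 m = 5.156 cm
E = ½mv²_max = ½×0.88×0.51² = 0.1144 J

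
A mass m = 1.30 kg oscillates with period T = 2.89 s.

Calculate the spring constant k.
T = 2π√(m/k) → k = m(2π/T)² = 1.3×(2π/2.89)² = 6.145 N/m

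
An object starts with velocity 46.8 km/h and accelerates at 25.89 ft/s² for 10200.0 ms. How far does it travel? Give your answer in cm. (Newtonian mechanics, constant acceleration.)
d = v₀t + ½at² (with unit conversion) = 54310.0 cm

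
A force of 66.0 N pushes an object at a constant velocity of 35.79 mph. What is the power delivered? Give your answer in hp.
P = Fv = 66 N × 16 m/s = 1056 W = 1.416 hp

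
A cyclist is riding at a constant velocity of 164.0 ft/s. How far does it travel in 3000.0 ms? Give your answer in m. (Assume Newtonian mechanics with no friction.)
d = vt (with unit conversion) = 150.0 m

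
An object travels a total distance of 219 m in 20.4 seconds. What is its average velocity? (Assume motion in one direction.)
v_avg = Δd / Δt = 219 / 20.4 = 10.74 m/s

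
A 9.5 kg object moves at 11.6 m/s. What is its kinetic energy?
KE = ½mv² = ½×9.5×11.6² = 639.16 J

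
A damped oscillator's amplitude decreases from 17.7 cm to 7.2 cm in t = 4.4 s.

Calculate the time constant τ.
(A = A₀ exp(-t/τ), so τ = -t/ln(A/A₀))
A/A₀ = 7.2/17.7 = 0.4068; ln(A/A₀) = -0.8995
τ = −t/ln(A/A₀) = −4.4/-0.8995 = 4.892 s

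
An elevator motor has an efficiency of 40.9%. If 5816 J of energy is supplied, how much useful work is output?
W_out = η × W_in = 0.409 × 5816 = 2378.7 J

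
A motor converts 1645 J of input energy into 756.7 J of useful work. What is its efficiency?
η = W_out/W_in = 756.7/1645 = 0.46 = 46.0%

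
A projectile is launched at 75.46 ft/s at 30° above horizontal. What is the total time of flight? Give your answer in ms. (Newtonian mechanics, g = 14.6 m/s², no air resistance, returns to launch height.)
T = 2v₀sin(θ)/g (with unit conversion) = 1575.0 ms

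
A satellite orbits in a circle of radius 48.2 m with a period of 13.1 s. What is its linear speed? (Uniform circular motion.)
v = 2πr/T = 2π×48.2/13.1 = 23.12 m/s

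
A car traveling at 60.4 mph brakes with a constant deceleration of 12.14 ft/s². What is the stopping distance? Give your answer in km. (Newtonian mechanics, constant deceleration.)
d = v₀² / (2a) (with unit conversion) = 0.09852 km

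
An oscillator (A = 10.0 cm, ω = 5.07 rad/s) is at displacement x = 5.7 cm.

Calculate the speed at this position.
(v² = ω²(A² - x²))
v = ω√(A² − x²) = 5.07×√(0.1² − 0.057²) = 0.4166 m/s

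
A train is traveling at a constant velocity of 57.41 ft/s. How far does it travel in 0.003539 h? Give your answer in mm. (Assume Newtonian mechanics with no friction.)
d = vt (with unit conversion) = 222900.0 mm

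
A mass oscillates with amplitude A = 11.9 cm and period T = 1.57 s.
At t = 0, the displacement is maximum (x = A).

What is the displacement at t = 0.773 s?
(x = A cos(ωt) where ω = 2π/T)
ω = 2π/T = 2π/1.57 = 4.002 rad/s
x = A cos(ωt) = 11.9×cos(4.002×0.773) = -11.89 cm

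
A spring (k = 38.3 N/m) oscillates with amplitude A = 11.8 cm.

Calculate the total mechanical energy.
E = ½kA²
E = ½kA² = ½×38.3×(0.118)² = 0.2666 J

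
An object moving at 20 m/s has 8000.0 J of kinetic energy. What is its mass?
KE = ½mv² → m = 2KE/v² = 2×8000.0/20² = 40.0 kg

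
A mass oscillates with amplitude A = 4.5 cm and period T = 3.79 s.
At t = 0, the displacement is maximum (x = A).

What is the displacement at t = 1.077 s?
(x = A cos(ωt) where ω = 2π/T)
ω = 2π/T = 2π/3.79 = 1.658 rad/s
x = A cos(ωt) = 4.5×cos(1.658×1.077) = -0.9587 cm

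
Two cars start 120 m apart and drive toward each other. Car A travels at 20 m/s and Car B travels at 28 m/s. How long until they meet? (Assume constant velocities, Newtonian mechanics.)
Combined speed: v_combined = 20 + 28 = 48 m/s
Time to meet: t = d/48 = 120/48 = 2.5 s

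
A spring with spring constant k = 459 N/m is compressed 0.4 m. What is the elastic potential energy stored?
PE = ½kx² = ½×459×0.4² = 36.72 J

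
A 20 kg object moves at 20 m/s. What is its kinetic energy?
KE = ½mv² = ½×20×20² = 4000.0 J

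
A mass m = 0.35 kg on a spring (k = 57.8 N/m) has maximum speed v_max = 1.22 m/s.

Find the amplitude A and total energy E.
½mv²_max = ½kA² → A = v_max√(m/k) = 1.22×√(0.35/57.8) = 0.09494 m = 9.494 cm
E = ½mv²_max = ½×0.35×1.22² = 0.2605 J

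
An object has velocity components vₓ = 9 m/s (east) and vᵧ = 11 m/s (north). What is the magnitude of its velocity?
|v| = √(vₓ² + vᵧ²) = √(9² + 11²) = √(202) = 14.21 m/s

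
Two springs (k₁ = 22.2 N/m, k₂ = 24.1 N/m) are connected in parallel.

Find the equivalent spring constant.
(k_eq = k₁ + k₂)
k_eq = k₁ + k₂ = 22.2 + 24.1 = 46.3 N/m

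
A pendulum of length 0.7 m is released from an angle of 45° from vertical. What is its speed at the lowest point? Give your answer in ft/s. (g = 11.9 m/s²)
h = L(1 − cosθ) = 0.7×(1 − cos45°) = 0.205 m
v = √(2gh) = √(2×11.9×0.205) = 2.209 m/s = 7.247 ft/s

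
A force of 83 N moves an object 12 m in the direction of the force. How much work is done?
W = Fd = 83×12 = 996.0 J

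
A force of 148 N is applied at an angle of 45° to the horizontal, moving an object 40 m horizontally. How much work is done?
W = Fd cosθ = 148×40×cos(45°) = 4186.1 J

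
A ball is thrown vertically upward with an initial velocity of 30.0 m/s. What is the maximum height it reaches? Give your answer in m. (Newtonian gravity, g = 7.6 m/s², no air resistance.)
h_max = v₀²/(2g) = 59.21 m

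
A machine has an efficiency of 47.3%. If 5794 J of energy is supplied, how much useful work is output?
W_out = η × W_in = 0.473 × 5794 = 2740.6 J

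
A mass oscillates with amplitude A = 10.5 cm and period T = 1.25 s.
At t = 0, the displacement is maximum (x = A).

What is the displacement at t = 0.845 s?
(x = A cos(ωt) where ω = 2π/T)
ω = 2π/T = 2π/1.25 = 5.027 rad/s
x = A cos(ωt) = 10.5×cos(5.027×0.845) = -4.708 cm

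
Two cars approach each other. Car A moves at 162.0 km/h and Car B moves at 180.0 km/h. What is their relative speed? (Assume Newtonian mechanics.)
v_rel = v_A + v_B = 162.0 + 180.0 = 342.0 km/h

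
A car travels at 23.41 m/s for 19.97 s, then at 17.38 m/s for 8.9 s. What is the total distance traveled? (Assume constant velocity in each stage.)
d₁ = v₁t₁ = 23.41 × 19.97 = 467.498 m
d₂ = v₂t₂ = 17.38 × 8.9 = 154.682 m
d_total = 467.498 + 154.682 = 622.18 m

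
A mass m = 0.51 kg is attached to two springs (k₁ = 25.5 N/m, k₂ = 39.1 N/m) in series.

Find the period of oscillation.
k_eq = k₁k₂/(k₁+k₂) = 15.43 N/m
T = 2π√(m/k_eq) = 2π√(0.51/15.43) = 1.142 s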